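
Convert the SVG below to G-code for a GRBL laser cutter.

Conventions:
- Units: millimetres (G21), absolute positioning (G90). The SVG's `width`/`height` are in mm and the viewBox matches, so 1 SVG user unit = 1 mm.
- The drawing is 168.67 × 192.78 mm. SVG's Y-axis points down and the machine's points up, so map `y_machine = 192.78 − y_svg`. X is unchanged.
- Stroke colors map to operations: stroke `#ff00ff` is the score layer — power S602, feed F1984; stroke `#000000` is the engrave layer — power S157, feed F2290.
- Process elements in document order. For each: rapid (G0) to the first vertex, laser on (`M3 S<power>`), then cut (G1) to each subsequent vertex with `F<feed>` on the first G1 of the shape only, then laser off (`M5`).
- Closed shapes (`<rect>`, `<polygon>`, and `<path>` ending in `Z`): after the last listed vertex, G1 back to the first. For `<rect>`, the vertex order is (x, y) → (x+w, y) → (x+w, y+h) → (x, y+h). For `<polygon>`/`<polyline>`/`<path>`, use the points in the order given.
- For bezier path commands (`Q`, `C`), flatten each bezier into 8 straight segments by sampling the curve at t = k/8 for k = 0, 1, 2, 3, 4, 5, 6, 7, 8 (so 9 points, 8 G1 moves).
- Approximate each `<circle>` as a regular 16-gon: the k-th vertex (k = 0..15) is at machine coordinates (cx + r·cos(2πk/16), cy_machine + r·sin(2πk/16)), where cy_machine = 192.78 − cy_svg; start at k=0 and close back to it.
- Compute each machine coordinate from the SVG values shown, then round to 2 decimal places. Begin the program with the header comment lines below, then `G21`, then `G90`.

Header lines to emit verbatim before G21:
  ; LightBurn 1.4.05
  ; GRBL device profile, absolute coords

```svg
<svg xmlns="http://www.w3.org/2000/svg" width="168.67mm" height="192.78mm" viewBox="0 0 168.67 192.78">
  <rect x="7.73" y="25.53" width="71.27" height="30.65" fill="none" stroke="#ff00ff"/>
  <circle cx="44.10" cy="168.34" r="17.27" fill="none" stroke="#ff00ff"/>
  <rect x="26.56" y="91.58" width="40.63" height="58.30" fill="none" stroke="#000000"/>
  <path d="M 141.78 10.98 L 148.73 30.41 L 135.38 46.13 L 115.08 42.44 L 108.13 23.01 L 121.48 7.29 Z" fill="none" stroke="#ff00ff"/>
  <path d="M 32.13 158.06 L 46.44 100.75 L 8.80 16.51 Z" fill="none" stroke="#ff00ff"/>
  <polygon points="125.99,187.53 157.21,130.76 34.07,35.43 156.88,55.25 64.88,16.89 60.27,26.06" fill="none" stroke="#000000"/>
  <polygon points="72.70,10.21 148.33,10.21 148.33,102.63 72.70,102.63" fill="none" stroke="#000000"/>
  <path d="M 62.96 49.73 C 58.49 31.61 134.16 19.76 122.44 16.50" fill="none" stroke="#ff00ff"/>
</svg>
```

; LightBurn 1.4.05
; GRBL device profile, absolute coords
G21
G90
G0 X7.73 Y167.25
M3 S602
G1 X79.00 Y167.25 F1984
G1 X79.00 Y136.60
G1 X7.73 Y136.60
G1 X7.73 Y167.25
M5
G0 X61.37 Y24.44
M3 S602
G1 X60.06 Y31.05 F1984
G1 X56.31 Y36.65
G1 X50.71 Y40.40
G1 X44.10 Y41.71
G1 X37.49 Y40.40
G1 X31.89 Y36.65
G1 X28.14 Y31.05
G1 X26.83 Y24.44
G1 X28.14 Y17.83
G1 X31.89 Y12.23
G1 X37.49 Y8.48
G1 X44.10 Y7.17
G1 X50.71 Y8.48
G1 X56.31 Y12.23
G1 X60.06 Y17.83
G1 X61.37 Y24.44
M5
G0 X26.56 Y101.20
M3 S157
G1 X67.19 Y101.20 F2290
G1 X67.19 Y42.90
G1 X26.56 Y42.90
G1 X26.56 Y101.20
M5
G0 X141.78 Y181.80
M3 S602
G1 X148.73 Y162.37 F1984
G1 X135.38 Y146.65
G1 X115.08 Y150.34
G1 X108.13 Y169.77
G1 X121.48 Y185.49
G1 X141.78 Y181.80
M5
G0 X32.13 Y34.72
M3 S602
G1 X46.44 Y92.03 F1984
G1 X8.80 Y176.27
G1 X32.13 Y34.72
M5
G0 X125.99 Y5.25
M3 S157
G1 X157.21 Y62.02 F2290
G1 X34.07 Y157.35
G1 X156.88 Y137.53
G1 X64.88 Y175.89
G1 X60.27 Y166.72
G1 X125.99 Y5.25
M5
G0 X72.70 Y182.57
M3 S157
G1 X148.33 Y182.57 F2290
G1 X148.33 Y90.15
G1 X72.70 Y90.15
G1 X72.70 Y182.57
M5
G0 X62.96 Y143.05
M3 S602
G1 X64.71 Y149.55 F1984
G1 X72.02 Y155.43
G1 X82.91 Y160.67
G1 X95.42 Y165.24
G1 X107.59 Y169.11
G1 X117.46 Y172.26
G1 X123.07 Y174.66
G1 X122.44 Y176.28
M5

viewBox `0 0 168.67 192.78` with mm width/height → 1 unit = 1 mm. Flip: y_m = 192.78 − y_svg.

**Shape 1** — `<rect>` rectangle, stroke `#ff00ff` → score (S602, F1984). Machine vertices: (7.73,167.25) → (79.00,167.25) → (79.00,136.60) → (7.73,136.60) → (7.73,167.25). Closed: final G1 returns to the first vertex.

**Shape 2** — `<circle>` circle, stroke `#ff00ff` → score (S602, F1984). Machine vertices: (61.37,24.44) → (60.06,31.05) → (56.31,36.65) → (50.71,40.40) → (44.10,41.71) → (37.49,40.40) → (31.89,36.65) → (28.14,31.05) → (26.83,24.44) → (28.14,17.83) → (31.89,12.23) → (37.49,8.48) → (44.10,7.17) → (50.71,8.48) → (56.31,12.23) → (60.06,17.83) → (61.37,24.44). Closed: final G1 returns to the first vertex.

**Shape 3** — `<rect>` rectangle, stroke `#000000` → engrave (S157, F2290). Machine vertices: (26.56,101.20) → (67.19,101.20) → (67.19,42.90) → (26.56,42.90) → (26.56,101.20). Closed: final G1 returns to the first vertex.

**Shape 4** — `<path>` regular polygon, stroke `#ff00ff` → score (S602, F1984). Machine vertices: (141.78,181.80) → (148.73,162.37) → (135.38,146.65) → (115.08,150.34) → (108.13,169.77) → (121.48,185.49) → (141.78,181.80). Closed: final G1 returns to the first vertex.

**Shape 5** — `<path>` closed polygon, stroke `#ff00ff` → score (S602, F1984). Machine vertices: (32.13,34.72) → (46.44,92.03) → (8.80,176.27) → (32.13,34.72). Closed: final G1 returns to the first vertex.

**Shape 6** — `<polygon>` closed polygon, stroke `#000000` → engrave (S157, F2290). Machine vertices: (125.99,5.25) → (157.21,62.02) → (34.07,157.35) → (156.88,137.53) → (64.88,175.89) → (60.27,166.72) → (125.99,5.25). Closed: final G1 returns to the first vertex.

**Shape 7** — `<polygon>` rectangle, stroke `#000000` → engrave (S157, F2290). Machine vertices: (72.70,182.57) → (148.33,182.57) → (148.33,90.15) → (72.70,90.15) → (72.70,182.57). Closed: final G1 returns to the first vertex.

**Shape 8** — `<path>` cubic bezier, stroke `#ff00ff` → score (S602, F1984). Control points (SVG): P0=(62.96,49.73), P1=(58.49,31.61), P2=(134.16,19.76), P3=(122.44,16.50); sampled at t=k/8. Machine vertices: (62.96,143.05) → (64.71,149.55) → (72.02,155.43) → (82.91,160.67) → (95.42,165.24) → (107.59,169.11) → (117.46,172.26) → (123.07,174.66) → (122.44,176.28). Open path.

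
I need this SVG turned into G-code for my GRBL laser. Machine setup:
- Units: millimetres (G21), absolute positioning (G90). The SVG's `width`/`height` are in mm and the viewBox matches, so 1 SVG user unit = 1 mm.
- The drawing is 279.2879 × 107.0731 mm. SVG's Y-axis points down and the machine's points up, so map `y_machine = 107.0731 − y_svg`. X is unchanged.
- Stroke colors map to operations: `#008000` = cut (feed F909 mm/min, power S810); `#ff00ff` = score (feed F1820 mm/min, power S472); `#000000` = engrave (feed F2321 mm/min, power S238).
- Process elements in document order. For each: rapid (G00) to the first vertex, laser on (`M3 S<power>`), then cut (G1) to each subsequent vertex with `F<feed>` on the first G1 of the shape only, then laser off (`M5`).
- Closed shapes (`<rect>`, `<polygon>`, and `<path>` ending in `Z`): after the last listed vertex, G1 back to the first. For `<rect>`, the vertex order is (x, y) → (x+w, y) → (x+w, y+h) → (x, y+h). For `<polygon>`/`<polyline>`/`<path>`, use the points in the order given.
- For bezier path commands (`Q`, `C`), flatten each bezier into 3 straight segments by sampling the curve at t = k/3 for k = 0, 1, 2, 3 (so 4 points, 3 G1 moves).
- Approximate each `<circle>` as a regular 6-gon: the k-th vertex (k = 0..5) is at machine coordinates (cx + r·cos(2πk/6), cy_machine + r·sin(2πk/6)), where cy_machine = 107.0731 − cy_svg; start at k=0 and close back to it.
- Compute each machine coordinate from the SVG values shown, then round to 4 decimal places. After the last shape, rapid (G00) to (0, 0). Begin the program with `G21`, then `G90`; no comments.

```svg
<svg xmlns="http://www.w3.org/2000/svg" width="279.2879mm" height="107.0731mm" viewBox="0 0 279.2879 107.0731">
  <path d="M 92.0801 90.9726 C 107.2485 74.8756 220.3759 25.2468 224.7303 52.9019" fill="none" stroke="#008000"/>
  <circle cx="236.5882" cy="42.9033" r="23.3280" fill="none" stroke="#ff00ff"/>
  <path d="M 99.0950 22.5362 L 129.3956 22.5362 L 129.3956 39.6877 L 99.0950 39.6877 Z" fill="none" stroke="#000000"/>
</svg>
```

G21
G90
G00 X92.0801 Y16.1005
M3 S810
G1 X132.2448 Y39.2705 F909
G1 X191.7750 Y60.1693
G1 X224.7303 Y54.1712
M5
G00 X259.9162 Y64.1698
M3 S472
G1 X248.2522 Y84.3724 F1820
G1 X224.9242 Y84.3724
G1 X213.2602 Y64.1698
G1 X224.9242 Y43.9672
G1 X248.2522 Y43.9672
G1 X259.9162 Y64.1698
M5
G00 X99.0950 Y84.5369
M3 S238
G1 X129.3956 Y84.5369 F2321
G1 X129.3956 Y67.3854
G1 X99.0950 Y67.3854
G1 X99.0950 Y84.5369
M5
G00 X0.0000 Y0.0000

Since the viewBox matches the mm dimensions, user units are millimetres directly. The only transform is the Y-flip y_m = 107.0731 − y_svg.

Shape 1 is a cubic bezier drawn with `<path>`. Its stroke #008000 means cut at S810, F909. After flipping Y the toolpath is (92.0801,16.1005) → (132.2448,39.2705) → (191.7750,60.1693) → (224.7303,54.1712).

Shape 2 is a circle drawn with `<circle>`. Its stroke #ff00ff means score at S472, F1820. After flipping Y the toolpath is (259.9162,64.1698) → (248.2522,84.3724) → (224.9242,84.3724) → (213.2602,64.1698) → (224.9242,43.9672) → (248.2522,43.9672) → (259.9162,64.1698), returning to the start.

Shape 3 is a rectangle drawn with `<path>`. Its stroke #000000 means engrave at S238, F2321. After flipping Y the toolpath is (99.0950,84.5369) → (129.3956,84.5369) → (129.3956,67.3854) → (99.0950,67.3854) → (99.0950,84.5369), returning to the start.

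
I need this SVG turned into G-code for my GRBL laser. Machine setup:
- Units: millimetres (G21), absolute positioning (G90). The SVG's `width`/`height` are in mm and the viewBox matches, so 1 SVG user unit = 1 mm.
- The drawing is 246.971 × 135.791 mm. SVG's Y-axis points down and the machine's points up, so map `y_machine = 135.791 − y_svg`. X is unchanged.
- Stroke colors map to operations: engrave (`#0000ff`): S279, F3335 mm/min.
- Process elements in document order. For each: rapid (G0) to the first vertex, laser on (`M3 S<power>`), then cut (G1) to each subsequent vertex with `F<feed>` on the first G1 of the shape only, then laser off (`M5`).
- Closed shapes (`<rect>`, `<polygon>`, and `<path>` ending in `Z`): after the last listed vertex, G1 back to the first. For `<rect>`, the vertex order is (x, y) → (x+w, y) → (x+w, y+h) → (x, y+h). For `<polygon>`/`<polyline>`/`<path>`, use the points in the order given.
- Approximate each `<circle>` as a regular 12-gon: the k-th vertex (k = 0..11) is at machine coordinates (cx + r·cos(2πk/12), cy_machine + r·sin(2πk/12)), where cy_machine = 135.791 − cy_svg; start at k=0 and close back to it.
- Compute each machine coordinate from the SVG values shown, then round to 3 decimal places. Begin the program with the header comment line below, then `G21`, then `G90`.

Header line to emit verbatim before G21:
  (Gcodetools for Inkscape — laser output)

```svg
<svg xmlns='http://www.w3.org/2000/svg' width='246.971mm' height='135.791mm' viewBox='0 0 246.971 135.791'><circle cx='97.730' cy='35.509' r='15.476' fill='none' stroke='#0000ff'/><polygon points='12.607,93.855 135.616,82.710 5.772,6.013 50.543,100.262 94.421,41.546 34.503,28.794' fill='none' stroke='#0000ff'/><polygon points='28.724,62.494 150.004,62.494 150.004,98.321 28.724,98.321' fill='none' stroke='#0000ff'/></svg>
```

Since the viewBox matches the mm dimensions, user units are millimetres directly. The only transform is the Y-flip y_m = 135.791 − y_svg.

Shape 1 is a circle drawn with `<circle>`. Its stroke #0000ff means engrave at S279, F3335. After flipping Y the toolpath is (113.206,100.282) → (111.133,108.020) → (105.468,113.685) → (97.730,115.758) → (89.992,113.685) → (84.327,108.020) → (82.254,100.282) → (84.327,92.544) → (89.992,86.879) → (97.730,84.806) → (105.468,86.879) → (111.133,92.544) → (113.206,100.282), returning to the start.

Shape 2 is a closed polygon drawn with `<polygon>`. Its stroke #0000ff means engrave at S279, F3335. After flipping Y the toolpath is (12.607,41.936) → (135.616,53.081) → (5.772,129.778) → (50.543,35.529) → (94.421,94.245) → (34.503,106.997) → (12.607,41.936), returning to the start.

Shape 3 is a rectangle drawn with `<polygon>`. Its stroke #0000ff means engrave at S279, F3335. After flipping Y the toolpath is (28.724,73.297) → (150.004,73.297) → (150.004,37.470) → (28.724,37.470) → (28.724,73.297), returning to the start.

(Gcodetools for Inkscape — laser output)
G21
G90
G0 X113.206 Y100.282
M3 S279
G1 X111.133 Y108.020 F3335
G1 X105.468 Y113.685
G1 X97.730 Y115.758
G1 X89.992 Y113.685
G1 X84.327 Y108.020
G1 X82.254 Y100.282
G1 X84.327 Y92.544
G1 X89.992 Y86.879
G1 X97.730 Y84.806
G1 X105.468 Y86.879
G1 X111.133 Y92.544
G1 X113.206 Y100.282
M5
G0 X12.607 Y41.936
M3 S279
G1 X135.616 Y53.081 F3335
G1 X5.772 Y129.778
G1 X50.543 Y35.529
G1 X94.421 Y94.245
G1 X34.503 Y106.997
G1 X12.607 Y41.936
M5
G0 X28.724 Y73.297
M3 S279
G1 X150.004 Y73.297 F3335
G1 X150.004 Y37.470
G1 X28.724 Y37.470
G1 X28.724 Y73.297
M5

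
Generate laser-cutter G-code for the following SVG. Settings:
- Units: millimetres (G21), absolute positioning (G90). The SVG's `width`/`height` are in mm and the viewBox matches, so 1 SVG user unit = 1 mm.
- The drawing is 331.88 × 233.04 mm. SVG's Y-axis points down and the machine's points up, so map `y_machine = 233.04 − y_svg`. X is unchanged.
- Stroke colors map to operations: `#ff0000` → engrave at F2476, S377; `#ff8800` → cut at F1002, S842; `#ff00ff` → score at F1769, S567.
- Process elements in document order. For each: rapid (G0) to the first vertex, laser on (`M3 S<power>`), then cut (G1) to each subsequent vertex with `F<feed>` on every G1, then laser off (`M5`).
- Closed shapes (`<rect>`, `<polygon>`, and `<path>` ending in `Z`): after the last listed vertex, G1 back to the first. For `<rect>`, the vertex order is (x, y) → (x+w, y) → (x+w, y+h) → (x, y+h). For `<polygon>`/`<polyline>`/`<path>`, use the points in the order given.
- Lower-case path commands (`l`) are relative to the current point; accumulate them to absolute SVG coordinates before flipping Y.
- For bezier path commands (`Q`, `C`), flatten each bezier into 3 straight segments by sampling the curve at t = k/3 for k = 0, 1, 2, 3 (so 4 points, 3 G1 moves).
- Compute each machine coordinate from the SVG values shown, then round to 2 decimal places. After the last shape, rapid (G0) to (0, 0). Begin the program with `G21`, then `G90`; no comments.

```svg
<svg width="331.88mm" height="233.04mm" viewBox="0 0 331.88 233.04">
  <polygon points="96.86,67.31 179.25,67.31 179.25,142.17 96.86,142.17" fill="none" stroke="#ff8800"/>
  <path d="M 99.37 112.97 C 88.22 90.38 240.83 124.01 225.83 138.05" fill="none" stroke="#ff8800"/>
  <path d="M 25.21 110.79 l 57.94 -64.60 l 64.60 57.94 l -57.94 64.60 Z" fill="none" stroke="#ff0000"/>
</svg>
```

G21
G90
G0 X96.86 Y165.73
M3 S842
G1 X179.25 Y165.73 F1002
G1 X179.25 Y90.87 F1002
G1 X96.86 Y90.87 F1002
G1 X96.86 Y165.73 F1002
M5
G0 X99.37 Y120.07
M3 S842
G1 X130.53 Y126.73 F1002
G1 X197.23 Y112.75 F1002
G1 X225.83 Y94.99 F1002
M5
G0 X25.21 Y122.25
M3 S377
G1 X83.15 Y186.85 F2476
G1 X147.75 Y128.91 F2476
G1 X89.81 Y64.31 F2476
G1 X25.21 Y122.25 F2476
M5
G0 X0.00 Y0.00

1 u = 1 mm; y_m = 233.04 − y.

[1] `<polygon>` rectangle, #ff8800→cut S842 F1002: (96.86,165.73) → (179.25,165.73) → (179.25,90.87) → (96.86,90.87) → (96.86,165.73) (closed)

[2] `<path>` cubic bezier, #ff8800→cut S842 F1002: (99.37,120.07) → (130.53,126.73) → (197.23,112.75) → (225.83,94.99)

[3] `<path>` regular polygon, #ff0000→engrave S377 F2476: (25.21,122.25) → (83.15,186.85) → (147.75,128.91) → (89.81,64.31) → (25.21,122.25) (closed)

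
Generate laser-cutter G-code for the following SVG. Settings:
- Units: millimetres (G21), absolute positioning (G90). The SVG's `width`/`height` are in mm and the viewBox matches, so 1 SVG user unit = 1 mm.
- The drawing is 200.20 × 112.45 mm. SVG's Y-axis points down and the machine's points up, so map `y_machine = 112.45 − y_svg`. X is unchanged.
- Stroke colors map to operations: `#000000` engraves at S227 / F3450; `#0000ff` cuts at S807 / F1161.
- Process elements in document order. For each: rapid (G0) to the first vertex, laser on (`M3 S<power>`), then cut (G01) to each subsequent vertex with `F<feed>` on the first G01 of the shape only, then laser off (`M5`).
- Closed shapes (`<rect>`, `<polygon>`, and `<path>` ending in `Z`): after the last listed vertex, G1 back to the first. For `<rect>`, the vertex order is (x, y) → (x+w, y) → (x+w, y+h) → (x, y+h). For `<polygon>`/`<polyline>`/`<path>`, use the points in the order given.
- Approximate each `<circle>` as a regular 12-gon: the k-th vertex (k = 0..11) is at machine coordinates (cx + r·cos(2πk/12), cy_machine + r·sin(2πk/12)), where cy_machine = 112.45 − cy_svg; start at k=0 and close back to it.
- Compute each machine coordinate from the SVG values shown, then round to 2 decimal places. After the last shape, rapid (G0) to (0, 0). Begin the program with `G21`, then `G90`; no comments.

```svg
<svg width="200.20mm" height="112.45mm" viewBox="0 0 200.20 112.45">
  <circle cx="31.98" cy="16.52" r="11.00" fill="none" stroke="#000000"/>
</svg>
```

G21
G90
G0 X42.98 Y95.93
M3 S227
G01 X41.51 Y101.43 F3450
G01 X37.48 Y105.46
G01 X31.98 Y106.93
G01 X26.48 Y105.46
G01 X22.45 Y101.43
G01 X20.98 Y95.93
G01 X22.45 Y90.43
G01 X26.48 Y86.40
G01 X31.98 Y84.93
G01 X37.48 Y86.40
G01 X41.51 Y90.43
G01 X42.98 Y95.93
M5
G0 X0.00 Y0.00

1 u = 1 mm; y_m = 112.45 − y.

[1] `<circle>` circle, #000000→engrave S227 F3450: (42.98,95.93) → (41.51,101.43) → (37.48,105.46) → (31.98,106.93) → (26.48,105.46) → (22.45,101.43) → (20.98,95.93) → (22.45,90.43) → (26.48,86.40) → (31.98,84.93) → (37.48,86.40) → (41.51,90.43) → (42.98,95.93) (closed)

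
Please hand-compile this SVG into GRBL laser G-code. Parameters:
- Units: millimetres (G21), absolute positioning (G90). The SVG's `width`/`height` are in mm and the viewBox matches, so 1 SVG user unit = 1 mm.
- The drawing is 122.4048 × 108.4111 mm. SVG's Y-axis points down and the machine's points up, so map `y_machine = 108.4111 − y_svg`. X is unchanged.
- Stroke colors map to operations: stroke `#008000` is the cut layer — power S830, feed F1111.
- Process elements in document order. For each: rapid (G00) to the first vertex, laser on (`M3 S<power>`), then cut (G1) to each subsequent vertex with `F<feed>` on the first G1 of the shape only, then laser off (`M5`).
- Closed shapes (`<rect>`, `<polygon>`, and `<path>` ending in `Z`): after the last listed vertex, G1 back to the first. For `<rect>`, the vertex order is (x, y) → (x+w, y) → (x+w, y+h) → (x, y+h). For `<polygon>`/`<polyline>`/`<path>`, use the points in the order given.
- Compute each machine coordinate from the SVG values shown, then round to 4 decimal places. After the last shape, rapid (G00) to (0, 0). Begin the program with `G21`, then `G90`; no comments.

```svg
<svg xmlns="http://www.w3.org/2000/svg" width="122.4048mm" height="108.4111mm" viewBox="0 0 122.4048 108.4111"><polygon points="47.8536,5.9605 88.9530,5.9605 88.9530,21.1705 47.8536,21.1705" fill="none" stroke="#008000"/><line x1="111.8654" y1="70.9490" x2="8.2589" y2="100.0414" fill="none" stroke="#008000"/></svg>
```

G21
G90
G00 X47.8536 Y102.4506
M3 S830
G1 X88.9530 Y102.4506 F1111
G1 X88.9530 Y87.2406
G1 X47.8536 Y87.2406
G1 X47.8536 Y102.4506
M5
G00 X111.8654 Y37.4621
M3 S830
G1 X8.2589 Y8.3697 F1111
M5
G00 X0.0000 Y0.0000

1 u = 1 mm; y_m = 108.4111 − y.

[1] `<polygon>` rectangle, #008000→cut S830 F1111: (47.8536,102.4506) → (88.9530,102.4506) → (88.9530,87.2406) → (47.8536,87.2406) → (47.8536,102.4506) (closed)

[2] `<line>` line segment, #008000→cut S830 F1111: (111.8654,37.4621) → (8.2589,8.3697)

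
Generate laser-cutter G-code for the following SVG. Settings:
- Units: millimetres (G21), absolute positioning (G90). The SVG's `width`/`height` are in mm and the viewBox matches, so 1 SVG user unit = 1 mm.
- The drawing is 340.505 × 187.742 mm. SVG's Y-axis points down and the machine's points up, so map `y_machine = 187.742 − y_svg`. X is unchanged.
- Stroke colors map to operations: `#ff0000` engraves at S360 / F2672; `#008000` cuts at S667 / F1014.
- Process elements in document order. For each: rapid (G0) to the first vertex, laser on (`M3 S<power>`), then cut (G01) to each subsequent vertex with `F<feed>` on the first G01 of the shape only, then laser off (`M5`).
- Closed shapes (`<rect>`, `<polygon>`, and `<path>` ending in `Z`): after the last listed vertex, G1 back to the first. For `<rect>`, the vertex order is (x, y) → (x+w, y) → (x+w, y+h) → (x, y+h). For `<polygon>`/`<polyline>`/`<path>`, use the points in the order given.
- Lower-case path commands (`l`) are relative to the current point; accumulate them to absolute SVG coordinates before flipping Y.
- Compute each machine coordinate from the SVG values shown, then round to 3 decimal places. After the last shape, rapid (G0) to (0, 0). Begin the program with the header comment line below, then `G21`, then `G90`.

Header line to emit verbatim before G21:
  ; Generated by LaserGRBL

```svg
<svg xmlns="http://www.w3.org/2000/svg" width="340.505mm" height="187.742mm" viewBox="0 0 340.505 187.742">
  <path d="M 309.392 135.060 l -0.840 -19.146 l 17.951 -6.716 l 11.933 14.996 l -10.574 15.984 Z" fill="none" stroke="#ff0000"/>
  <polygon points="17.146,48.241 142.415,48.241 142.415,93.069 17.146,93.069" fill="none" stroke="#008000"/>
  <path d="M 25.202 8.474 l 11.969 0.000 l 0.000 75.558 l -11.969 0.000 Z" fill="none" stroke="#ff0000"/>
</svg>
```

; Generated by LaserGRBL
G21
G90
G0 X309.392 Y52.682
M3 S360
G01 X308.552 Y71.828 F2672
G01 X326.503 Y78.544
G01 X338.436 Y63.548
G01 X327.862 Y47.564
G01 X309.392 Y52.682
M5
G0 X17.146 Y139.501
M3 S667
G01 X142.415 Y139.501 F1014
G01 X142.415 Y94.673
G01 X17.146 Y94.673
G01 X17.146 Y139.501
M5
G0 X25.202 Y179.268
M3 S360
G01 X37.171 Y179.268 F2672
G01 X37.171 Y103.710
G01 X25.202 Y103.710
G01 X25.202 Y179.268
M5
G0 X0.000 Y0.000

viewBox `0 0 340.505 187.742` with mm width/height → 1 unit = 1 mm. Flip: y_m = 187.742 − y_svg.

**Shape 1** — `<path>` regular polygon, stroke `#ff0000` → engrave (S360, F2672). Machine vertices: (309.392,52.682) → (308.552,71.828) → (326.503,78.544) → (338.436,63.548) → (327.862,47.564) → (309.392,52.682). Closed: final G1 returns to the first vertex.

**Shape 2** — `<polygon>` rectangle, stroke `#008000` → cut (S667, F1014). Machine vertices: (17.146,139.501) → (142.415,139.501) → (142.415,94.673) → (17.146,94.673) → (17.146,139.501). Closed: final G1 returns to the first vertex.

**Shape 3** — `<path>` rectangle, stroke `#ff0000` → engrave (S360, F2672). Machine vertices: (25.202,179.268) → (37.171,179.268) → (37.171,103.710) → (25.202,103.710) → (25.202,179.268). Closed: final G1 returns to the first vertex.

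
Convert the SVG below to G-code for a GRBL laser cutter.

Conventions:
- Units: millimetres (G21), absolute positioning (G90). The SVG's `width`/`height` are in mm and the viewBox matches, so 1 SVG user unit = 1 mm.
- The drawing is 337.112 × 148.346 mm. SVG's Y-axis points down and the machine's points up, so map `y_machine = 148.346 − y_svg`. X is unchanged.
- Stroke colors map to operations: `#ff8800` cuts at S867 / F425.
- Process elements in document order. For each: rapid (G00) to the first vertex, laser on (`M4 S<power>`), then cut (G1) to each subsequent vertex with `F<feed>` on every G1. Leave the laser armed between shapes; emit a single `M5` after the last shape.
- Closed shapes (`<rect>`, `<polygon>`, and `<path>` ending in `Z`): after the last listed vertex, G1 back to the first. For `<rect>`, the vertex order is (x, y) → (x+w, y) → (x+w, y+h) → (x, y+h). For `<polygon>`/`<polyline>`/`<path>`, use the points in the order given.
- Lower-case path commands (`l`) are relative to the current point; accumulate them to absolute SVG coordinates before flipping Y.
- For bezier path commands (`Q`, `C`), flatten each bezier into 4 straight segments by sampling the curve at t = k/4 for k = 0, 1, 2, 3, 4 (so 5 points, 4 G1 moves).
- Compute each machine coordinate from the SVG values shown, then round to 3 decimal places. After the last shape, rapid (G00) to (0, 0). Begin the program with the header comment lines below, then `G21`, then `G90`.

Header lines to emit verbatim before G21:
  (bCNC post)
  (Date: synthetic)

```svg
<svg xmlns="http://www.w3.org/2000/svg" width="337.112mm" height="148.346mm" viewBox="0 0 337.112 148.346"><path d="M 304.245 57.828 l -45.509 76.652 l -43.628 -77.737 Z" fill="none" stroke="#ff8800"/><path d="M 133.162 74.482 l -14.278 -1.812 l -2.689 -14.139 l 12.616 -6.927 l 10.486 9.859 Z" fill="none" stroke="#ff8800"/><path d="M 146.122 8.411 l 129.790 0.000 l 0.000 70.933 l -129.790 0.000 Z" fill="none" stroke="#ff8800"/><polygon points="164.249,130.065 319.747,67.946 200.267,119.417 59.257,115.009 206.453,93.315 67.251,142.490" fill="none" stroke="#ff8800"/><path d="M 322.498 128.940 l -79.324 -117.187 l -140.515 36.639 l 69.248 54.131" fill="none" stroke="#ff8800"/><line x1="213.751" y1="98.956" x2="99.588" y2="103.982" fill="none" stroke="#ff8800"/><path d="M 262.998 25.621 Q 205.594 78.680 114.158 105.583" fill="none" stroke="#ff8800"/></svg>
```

(bCNC post)
(Date: synthetic)
G21
G90
G00 X304.245 Y90.518
M4 S867
G1 X258.736 Y13.866 F425
G1 X215.108 Y91.603 F425
G1 X304.245 Y90.518 F425
G00 X133.162 Y73.864
M4 S867
G1 X118.884 Y75.676 F425
G1 X116.195 Y89.815 F425
G1 X128.811 Y96.742 F425
G1 X139.297 Y86.883 F425
G1 X133.162 Y73.864 F425
G00 X146.122 Y139.935
M4 S867
G1 X275.912 Y139.935 F425
G1 X275.912 Y69.002 F425
G1 X146.122 Y69.002 F425
G1 X146.122 Y139.935 F425
G00 X164.249 Y18.281
M4 S867
G1 X319.747 Y80.400 F425
G1 X200.267 Y28.929 F425
G1 X59.257 Y33.337 F425
G1 X206.453 Y55.031 F425
G1 X67.251 Y5.856 F425
G1 X164.249 Y18.281 F425
G00 X322.498 Y19.406
M4 S867
G1 X243.174 Y136.593 F425
G1 X102.659 Y99.954 F425
G1 X171.907 Y45.823 F425
G00 X213.751 Y49.390
M4 S867
G1 X99.588 Y44.364 F425
G00 X262.998 Y122.725
M4 S867
G1 X232.169 Y97.830 F425
G1 X197.086 Y76.205 F425
G1 X157.749 Y57.849 F425
G1 X114.158 Y42.763 F425
M5
G00 X0.000 Y0.000

viewBox `0 0 337.112 148.346` with mm width/height → 1 unit = 1 mm. Flip: y_m = 148.346 − y_svg.

**Shape 1** — `<path>` regular polygon, stroke `#ff8800` → cut (S867, F425). Machine vertices: (304.245,90.518) → (258.736,13.866) → (215.108,91.603) → (304.245,90.518). Closed: final G1 returns to the first vertex.

**Shape 2** — `<path>` regular polygon, stroke `#ff8800` → cut (S867, F425). Machine vertices: (133.162,73.864) → (118.884,75.676) → (116.195,89.815) → (128.811,96.742) → (139.297,86.883) → (133.162,73.864). Closed: final G1 returns to the first vertex.

**Shape 3** — `<path>` rectangle, stroke `#ff8800` → cut (S867, F425). Machine vertices: (146.122,139.935) → (275.912,139.935) → (275.912,69.002) → (146.122,69.002) → (146.122,139.935). Closed: final G1 returns to the first vertex.

**Shape 4** — `<polygon>` closed polygon, stroke `#ff8800` → cut (S867, F425). Machine vertices: (164.249,18.281) → (319.747,80.400) → (200.267,28.929) → (59.257,33.337) → (206.453,55.031) → (67.251,5.856) → (164.249,18.281). Closed: final G1 returns to the first vertex.

**Shape 5** — `<path>` open polyline, stroke `#ff8800` → cut (S867, F425). Machine vertices: (322.498,19.406) → (243.174,136.593) → (102.659,99.954) → (171.907,45.823). Open path.

**Shape 6** — `<line>` line segment, stroke `#ff8800` → cut (S867, F425). Machine vertices: (213.751,49.390) → (99.588,44.364). Open path.

**Shape 7** — `<path>` quadratic bezier, stroke `#ff8800` → cut (S867, F425). Control points (SVG): P0=(262.998,25.621), P1=(205.594,78.680), P2=(114.158,105.583); sampled at t=k/4. Machine vertices: (262.998,122.725) → (232.169,97.830) → (197.086,76.205) → (157.749,57.849) → (114.158,42.763). Open path.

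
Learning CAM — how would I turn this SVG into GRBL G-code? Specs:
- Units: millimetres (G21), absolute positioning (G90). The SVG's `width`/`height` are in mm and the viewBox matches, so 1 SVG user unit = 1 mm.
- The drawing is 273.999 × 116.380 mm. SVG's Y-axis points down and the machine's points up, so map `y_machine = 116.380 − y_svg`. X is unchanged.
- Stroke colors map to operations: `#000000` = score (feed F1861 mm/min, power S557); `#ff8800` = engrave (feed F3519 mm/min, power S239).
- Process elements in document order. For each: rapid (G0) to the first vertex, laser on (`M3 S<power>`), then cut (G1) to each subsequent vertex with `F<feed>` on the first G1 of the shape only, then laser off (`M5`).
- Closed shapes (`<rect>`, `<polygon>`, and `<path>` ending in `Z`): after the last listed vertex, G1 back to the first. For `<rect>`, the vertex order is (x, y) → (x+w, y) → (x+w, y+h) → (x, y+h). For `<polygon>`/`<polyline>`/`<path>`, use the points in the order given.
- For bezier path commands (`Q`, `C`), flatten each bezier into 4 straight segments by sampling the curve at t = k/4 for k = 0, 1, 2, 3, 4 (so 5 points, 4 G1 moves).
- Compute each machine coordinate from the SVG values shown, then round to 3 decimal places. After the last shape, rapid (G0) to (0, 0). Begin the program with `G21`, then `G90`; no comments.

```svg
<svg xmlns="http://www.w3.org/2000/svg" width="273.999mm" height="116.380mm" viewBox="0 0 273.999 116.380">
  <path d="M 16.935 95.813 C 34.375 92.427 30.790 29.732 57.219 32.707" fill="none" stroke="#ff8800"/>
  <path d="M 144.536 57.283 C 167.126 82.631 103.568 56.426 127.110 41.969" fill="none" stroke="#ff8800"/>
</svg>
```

1 u = 1 mm; y_m = 116.380 − y.

[1] `<path>` cubic bezier, #ff8800→engrave S239 F3519: (16.935,20.567) → (26.870,32.274) → (33.706,54.505) → (42.227,75.544) → (57.219,83.673)

[2] `<path>` cubic bezier, #ff8800→engrave S239 F3519: (144.536,59.097) → (148.033,48.763) → (135.466,51.827) → (123.078,62.355) → (127.110,74.411)

G21
G90
G0 X16.935 Y20.567
M3 S239
G1 X26.870 Y32.274 F3519
G1 X33.706 Y54.505
G1 X42.227 Y75.544
G1 X57.219 Y83.673
M5
G0 X144.536 Y59.097
M3 S239
G1 X148.033 Y48.763 F3519
G1 X135.466 Y51.827
G1 X123.078 Y62.355
G1 X127.110 Y74.411
M5
G0 X0.000 Y0.000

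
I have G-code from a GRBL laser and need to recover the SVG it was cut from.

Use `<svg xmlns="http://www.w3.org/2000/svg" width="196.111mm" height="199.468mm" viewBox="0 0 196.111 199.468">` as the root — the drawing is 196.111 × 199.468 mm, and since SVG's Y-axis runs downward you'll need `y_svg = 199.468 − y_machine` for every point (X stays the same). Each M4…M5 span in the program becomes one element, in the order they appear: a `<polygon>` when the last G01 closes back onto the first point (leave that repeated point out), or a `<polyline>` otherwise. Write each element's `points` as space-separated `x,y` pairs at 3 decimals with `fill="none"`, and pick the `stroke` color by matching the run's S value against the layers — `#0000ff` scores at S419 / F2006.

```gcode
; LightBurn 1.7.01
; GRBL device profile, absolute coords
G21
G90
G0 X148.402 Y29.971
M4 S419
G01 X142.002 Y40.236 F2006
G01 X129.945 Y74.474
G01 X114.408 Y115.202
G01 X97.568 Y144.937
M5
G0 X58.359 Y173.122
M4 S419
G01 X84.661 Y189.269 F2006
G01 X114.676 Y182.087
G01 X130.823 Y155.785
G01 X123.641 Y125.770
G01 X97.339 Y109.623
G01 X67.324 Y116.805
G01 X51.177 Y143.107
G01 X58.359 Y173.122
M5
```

Machine Y-up, SVG Y-down with viewBox height 199.468, so y_svg = 199.468 − y_machine; X carries over. Every run uses S419, so all elements get stroke `#0000ff` (score).

Run 1: The run is open, so emit a `<polyline>` with points (Y-flipped): 148.402,169.497 142.002,159.232 129.945,124.994 114.408,84.266 97.568,54.531.

Run 2: The run returns to its start, so emit a `<polygon>` with points (Y-flipped): 58.359,26.346 84.661,10.199 114.676,17.381 130.823,43.683 123.641,73.698 97.339,89.845 67.324,82.663 51.177,56.361.

<svg xmlns="http://www.w3.org/2000/svg" width="196.111mm" height="199.468mm" viewBox="0 0 196.111 199.468">
  <polyline points="148.402,169.497 142.002,159.232 129.945,124.994 114.408,84.266 97.568,54.531" fill="none" stroke="#0000ff"/>
  <polygon points="58.359,26.346 84.661,10.199 114.676,17.381 130.823,43.683 123.641,73.698 97.339,89.845 67.324,82.663 51.177,56.361" fill="none" stroke="#0000ff"/>
</svg>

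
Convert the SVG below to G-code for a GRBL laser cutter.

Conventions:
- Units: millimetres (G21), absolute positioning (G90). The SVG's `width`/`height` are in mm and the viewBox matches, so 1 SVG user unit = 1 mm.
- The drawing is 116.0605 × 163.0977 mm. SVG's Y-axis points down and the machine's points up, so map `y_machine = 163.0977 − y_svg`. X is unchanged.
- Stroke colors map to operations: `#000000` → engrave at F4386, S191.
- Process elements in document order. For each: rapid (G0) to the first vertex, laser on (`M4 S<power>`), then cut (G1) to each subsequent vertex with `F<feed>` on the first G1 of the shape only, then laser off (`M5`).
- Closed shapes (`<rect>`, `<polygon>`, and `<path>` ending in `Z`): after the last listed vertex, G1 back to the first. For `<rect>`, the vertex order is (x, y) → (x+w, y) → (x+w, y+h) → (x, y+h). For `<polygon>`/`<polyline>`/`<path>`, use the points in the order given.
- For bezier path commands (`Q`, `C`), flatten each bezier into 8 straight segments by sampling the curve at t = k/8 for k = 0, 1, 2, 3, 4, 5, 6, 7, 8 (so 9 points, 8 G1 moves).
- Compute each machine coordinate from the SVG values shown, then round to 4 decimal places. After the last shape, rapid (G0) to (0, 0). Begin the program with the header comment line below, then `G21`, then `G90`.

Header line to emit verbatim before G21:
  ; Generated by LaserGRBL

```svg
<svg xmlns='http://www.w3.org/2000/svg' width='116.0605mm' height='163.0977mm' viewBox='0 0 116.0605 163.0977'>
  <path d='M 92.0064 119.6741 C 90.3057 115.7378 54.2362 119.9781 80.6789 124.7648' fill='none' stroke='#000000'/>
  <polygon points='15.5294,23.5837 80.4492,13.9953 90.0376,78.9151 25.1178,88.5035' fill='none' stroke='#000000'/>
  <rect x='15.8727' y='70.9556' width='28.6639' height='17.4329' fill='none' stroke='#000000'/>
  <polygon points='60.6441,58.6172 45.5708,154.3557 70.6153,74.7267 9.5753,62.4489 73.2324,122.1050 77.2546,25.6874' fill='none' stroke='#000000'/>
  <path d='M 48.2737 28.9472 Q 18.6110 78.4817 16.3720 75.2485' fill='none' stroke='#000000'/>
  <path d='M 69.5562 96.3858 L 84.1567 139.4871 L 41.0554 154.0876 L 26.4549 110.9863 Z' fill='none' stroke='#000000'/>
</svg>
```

; Generated by LaserGRBL
G21
G90
G0 X92.0064 Y43.4236
M4 S191
G1 X89.9468 Y44.5313 F4386
G1 X85.8005 Y44.9619
G1 X80.7027 Y44.8048
G1 X75.7889 Y44.1494
G1 X72.1942 Y43.0851
G1 X71.0541 Y41.7013
G1 X73.5039 Y40.0874
G1 X80.6789 Y38.3329
M5
G0 X15.5294 Y139.5140
M4 S191
G1 X80.4492 Y149.1024 F4386
G1 X90.0376 Y84.1826
G1 X25.1178 Y74.5942
G1 X15.5294 Y139.5140
M5
G0 X15.8727 Y92.1421
M4 S191
G1 X44.5366 Y92.1421 F4386
G1 X44.5366 Y74.7092
G1 X15.8727 Y74.7092
G1 X15.8727 Y92.1421
M5
G0 X60.6441 Y104.4805
M4 S191
G1 X45.5708 Y8.7420 F4386
G1 X70.6153 Y88.3710
G1 X9.5753 Y100.6488
G1 X73.2324 Y40.9927
G1 X77.2546 Y137.4103
G1 X60.6441 Y104.4805
M5
G0 X48.2737 Y134.1505
M4 S191
G1 X41.2865 Y122.5914 F4386
G1 X35.1563 Y112.6812
G1 X29.8831 Y104.4201
G1 X25.4669 Y97.8079
G1 X21.9077 Y92.8448
G1 X19.2055 Y89.5306
G1 X17.3602 Y87.8654
G1 X16.3720 Y87.8492
M5
G0 X69.5562 Y66.7119
M4 S191
G1 X84.1567 Y23.6106 F4386
G1 X41.0554 Y9.0101
G1 X26.4549 Y52.1114
G1 X69.5562 Y66.7119
M5
G0 X0.0000 Y0.0000

1 u = 1 mm; y_m = 163.0977 − y.

[1] `<path>` cubic bezier, #000000→engrave S191 F4386: (92.0064,43.4236) → (89.9468,44.5313) → (85.8005,44.9619) → (80.7027,44.8048) → (75.7889,44.1494) → (72.1942,43.0851) → (71.0541,41.7013) → (73.5039,40.0874) → (80.6789,38.3329)

[2] `<polygon>` regular polygon, #000000→engrave S191 F4386: (15.5294,139.5140) → (80.4492,149.1024) → (90.0376,84.1826) → (25.1178,74.5942) → (15.5294,139.5140) (closed)

[3] `<rect>` rectangle, #000000→engrave S191 F4386: (15.8727,92.1421) → (44.5366,92.1421) → (44.5366,74.7092) → (15.8727,74.7092) → (15.8727,92.1421) (closed)

[4] `<polygon>` closed polygon, #000000→engrave S191 F4386: (60.6441,104.4805) → (45.5708,8.7420) → (70.6153,88.3710) → (9.5753,100.6488) → (73.2324,40.9927) → (77.2546,137.4103) → (60.6441,104.4805) (closed)

[5] `<path>` quadratic bezier, #000000→engrave S191 F4386: (48.2737,134.1505) → (41.2865,122.5914) → (35.1563,112.6812) → (29.8831,104.4201) → (25.4669,97.8079) → (21.9077,92.8448) → (19.2055,89.5306) → (17.3602,87.8654) → (16.3720,87.8492)

[6] `<path>` regular polygon, #000000→engrave S191 F4386: (69.5562,66.7119) → (84.1567,23.6106) → (41.0554,9.0101) → (26.4549,52.1114) → (69.5562,66.7119) (closed)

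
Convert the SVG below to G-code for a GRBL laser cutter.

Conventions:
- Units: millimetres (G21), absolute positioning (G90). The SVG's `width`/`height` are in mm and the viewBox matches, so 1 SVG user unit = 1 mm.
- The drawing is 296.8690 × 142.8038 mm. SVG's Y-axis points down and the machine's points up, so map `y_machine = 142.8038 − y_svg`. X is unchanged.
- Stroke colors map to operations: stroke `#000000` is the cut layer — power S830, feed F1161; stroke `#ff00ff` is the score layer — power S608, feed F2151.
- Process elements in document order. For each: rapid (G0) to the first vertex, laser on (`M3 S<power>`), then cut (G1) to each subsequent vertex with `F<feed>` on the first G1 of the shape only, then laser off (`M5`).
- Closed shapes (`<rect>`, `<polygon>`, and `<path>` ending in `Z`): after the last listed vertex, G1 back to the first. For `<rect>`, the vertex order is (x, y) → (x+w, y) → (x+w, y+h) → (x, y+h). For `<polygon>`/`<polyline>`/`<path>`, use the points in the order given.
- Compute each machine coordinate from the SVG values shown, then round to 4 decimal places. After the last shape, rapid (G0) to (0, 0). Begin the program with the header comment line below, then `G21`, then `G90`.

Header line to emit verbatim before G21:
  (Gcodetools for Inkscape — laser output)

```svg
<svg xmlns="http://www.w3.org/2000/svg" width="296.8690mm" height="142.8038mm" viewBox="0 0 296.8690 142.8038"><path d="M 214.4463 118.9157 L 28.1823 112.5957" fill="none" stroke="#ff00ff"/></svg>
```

(Gcodetools for Inkscape — laser output)
G21
G90
G0 X214.4463 Y23.8881
M3 S608
G1 X28.1823 Y30.2081 F2151
M5
G0 X0.0000 Y0.0000

Since the viewBox matches the mm dimensions, user units are millimetres directly. The only transform is the Y-flip y_m = 142.8038 − y_svg.

Shape 1 is a line segment drawn with `<path>`. Its stroke #ff00ff means score at S608, F2151. After flipping Y the toolpath is (214.4463,23.8881) → (28.1823,30.2081).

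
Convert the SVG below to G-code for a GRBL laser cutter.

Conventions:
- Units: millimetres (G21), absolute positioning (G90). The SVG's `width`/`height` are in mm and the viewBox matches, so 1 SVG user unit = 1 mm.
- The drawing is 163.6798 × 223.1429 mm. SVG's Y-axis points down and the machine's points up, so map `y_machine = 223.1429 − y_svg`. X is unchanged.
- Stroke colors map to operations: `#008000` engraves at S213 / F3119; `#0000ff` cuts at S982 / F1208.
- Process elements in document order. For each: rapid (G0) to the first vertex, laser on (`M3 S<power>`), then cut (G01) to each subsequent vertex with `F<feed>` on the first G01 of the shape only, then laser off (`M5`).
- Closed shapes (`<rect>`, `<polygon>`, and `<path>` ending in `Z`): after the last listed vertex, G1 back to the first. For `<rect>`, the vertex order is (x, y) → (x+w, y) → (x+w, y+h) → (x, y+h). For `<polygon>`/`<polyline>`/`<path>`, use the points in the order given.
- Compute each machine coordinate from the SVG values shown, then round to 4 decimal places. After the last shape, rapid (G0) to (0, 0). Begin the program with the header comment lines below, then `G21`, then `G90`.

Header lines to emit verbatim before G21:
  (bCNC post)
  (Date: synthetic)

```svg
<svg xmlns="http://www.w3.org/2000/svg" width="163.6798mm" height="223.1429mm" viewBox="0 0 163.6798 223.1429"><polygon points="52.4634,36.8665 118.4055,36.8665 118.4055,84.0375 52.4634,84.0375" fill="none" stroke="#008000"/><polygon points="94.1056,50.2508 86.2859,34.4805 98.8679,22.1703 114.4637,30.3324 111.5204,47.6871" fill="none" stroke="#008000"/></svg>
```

Since the viewBox matches the mm dimensions, user units are millimetres directly. The only transform is the Y-flip y_m = 223.1429 − y_svg.

Shape 1 is a rectangle drawn with `<polygon>`. Its stroke #008000 means engrave at S213, F3119. After flipping Y the toolpath is (52.4634,186.2764) → (118.4055,186.2764) → (118.4055,139.1054) → (52.4634,139.1054) → (52.4634,186.2764), returning to the start.

Shape 2 is a regular polygon drawn with `<polygon>`. Its stroke #008000 means engrave at S213, F3119. After flipping Y the toolpath is (94.1056,172.8921) → (86.2859,188.6624) → (98.8679,200.9726) → (114.4637,192.8105) → (111.5204,175.4558) → (94.1056,172.8921), returning to the start.

(bCNC post)
(Date: synthetic)
G21
G90
G0 X52.4634 Y186.2764
M3 S213
G01 X118.4055 Y186.2764 F3119
G01 X118.4055 Y139.1054
G01 X52.4634 Y139.1054
G01 X52.4634 Y186.2764
M5
G0 X94.1056 Y172.8921
M3 S213
G01 X86.2859 Y188.6624 F3119
G01 X98.8679 Y200.9726
G01 X114.4637 Y192.8105
G01 X111.5204 Y175.4558
G01 X94.1056 Y172.8921
M5
G0 X0.0000 Y0.0000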